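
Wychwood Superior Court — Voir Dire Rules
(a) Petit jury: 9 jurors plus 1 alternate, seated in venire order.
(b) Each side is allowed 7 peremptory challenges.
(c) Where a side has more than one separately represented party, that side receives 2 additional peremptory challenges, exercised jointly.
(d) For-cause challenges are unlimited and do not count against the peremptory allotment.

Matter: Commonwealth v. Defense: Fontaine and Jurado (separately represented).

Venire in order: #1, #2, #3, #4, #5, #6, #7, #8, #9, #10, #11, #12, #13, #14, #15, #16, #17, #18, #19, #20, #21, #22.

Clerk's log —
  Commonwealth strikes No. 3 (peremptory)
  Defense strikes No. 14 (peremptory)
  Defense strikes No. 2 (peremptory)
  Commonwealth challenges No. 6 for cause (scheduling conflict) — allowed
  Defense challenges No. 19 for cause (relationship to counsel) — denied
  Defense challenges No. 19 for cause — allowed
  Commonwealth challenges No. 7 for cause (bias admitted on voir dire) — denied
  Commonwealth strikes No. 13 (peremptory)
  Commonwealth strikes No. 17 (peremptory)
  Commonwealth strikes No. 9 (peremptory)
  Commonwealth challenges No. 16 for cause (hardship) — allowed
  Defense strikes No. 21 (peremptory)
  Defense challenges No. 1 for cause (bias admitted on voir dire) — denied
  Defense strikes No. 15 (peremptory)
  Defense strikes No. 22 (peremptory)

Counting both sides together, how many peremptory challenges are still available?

Commonwealth allotment: 7. Defense allotment: 7 base + 2 multi-party = 9.
Commonwealth peremptories used: #3, #13, #17, #9 — 4 (for-cause on #6, #7, #16 don't count).
Defense peremptories used: #14, #2, #21, #15, #22 — 5 (for-cause on #19, #19, #1 don't count).
Remaining: (7 − 4) + (9 − 5) = 7.

7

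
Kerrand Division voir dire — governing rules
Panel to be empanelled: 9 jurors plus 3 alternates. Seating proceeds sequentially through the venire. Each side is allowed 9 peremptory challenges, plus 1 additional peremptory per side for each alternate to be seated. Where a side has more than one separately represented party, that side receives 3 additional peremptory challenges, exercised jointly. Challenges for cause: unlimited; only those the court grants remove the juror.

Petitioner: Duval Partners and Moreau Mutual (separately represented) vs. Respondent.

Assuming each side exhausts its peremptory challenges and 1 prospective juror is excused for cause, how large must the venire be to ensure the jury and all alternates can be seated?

40

Seats to fill: 9 + 3 alternates = 12.
Peremptories — Petitioner: 9 + 1×3 + 3 = 15; Respondent: 9 + 1×3 = 12; total 27.
For-cause removals: 1.
Minimum venire: 12 + 27 + 1 = 40.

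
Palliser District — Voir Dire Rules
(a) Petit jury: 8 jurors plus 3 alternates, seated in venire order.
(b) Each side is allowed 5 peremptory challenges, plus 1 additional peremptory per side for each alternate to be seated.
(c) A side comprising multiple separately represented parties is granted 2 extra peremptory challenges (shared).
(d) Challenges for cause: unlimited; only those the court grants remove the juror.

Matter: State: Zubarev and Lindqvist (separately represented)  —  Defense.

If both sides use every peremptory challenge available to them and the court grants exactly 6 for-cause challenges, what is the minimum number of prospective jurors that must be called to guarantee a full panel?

Seats to fill: 8 + 3 alternates = 11.
Peremptories — State: 5 + 1×3 + 2 = 10; Defense: 5 + 1×3 = 8; total 18.
For-cause removals: 6.
Minimum venire: 11 + 18 + 6 = 35.

35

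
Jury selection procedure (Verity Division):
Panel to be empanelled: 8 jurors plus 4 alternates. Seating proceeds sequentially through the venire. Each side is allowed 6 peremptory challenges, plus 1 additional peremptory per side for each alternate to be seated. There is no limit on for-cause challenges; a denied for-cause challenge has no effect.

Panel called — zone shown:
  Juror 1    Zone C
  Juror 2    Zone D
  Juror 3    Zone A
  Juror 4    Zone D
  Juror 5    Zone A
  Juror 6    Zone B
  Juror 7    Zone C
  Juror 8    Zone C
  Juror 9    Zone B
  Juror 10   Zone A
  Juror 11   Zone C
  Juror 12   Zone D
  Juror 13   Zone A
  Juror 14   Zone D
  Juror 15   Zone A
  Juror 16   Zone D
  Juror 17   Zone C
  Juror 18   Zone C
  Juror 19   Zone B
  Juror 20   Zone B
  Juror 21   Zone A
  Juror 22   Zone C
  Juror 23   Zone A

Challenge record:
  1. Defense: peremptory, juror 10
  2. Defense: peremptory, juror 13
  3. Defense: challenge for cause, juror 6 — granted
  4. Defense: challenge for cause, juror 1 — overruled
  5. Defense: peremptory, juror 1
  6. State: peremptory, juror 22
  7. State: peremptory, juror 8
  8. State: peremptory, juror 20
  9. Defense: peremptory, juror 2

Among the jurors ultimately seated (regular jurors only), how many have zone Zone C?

2

Removed: #1, #2, #6, #8, #10, #13, #20, #22.
Seated jurors 1–8: #3, #4, #5, #7, #9, #11, #12, #14 (alternates #15, #16, #17, #18 not counted).
Of those, in Zone C: #7, #11 → 2.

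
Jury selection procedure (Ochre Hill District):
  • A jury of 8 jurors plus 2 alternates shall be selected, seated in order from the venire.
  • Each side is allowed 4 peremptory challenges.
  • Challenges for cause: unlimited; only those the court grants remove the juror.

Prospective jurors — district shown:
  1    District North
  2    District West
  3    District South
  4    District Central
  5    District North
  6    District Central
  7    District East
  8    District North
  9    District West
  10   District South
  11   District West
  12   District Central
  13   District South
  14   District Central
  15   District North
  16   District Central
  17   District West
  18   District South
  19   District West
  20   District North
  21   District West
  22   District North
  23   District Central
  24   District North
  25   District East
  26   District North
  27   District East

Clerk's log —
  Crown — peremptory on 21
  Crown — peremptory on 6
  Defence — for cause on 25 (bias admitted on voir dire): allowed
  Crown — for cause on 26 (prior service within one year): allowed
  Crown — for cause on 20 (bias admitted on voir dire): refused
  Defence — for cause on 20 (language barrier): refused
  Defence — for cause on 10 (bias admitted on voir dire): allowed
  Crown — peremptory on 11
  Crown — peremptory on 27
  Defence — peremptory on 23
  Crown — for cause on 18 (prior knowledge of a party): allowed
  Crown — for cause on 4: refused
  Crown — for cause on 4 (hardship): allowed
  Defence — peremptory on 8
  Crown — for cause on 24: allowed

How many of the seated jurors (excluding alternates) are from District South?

2

Removed: #4, #6, #8, #10, #11, #18, #21, #23, #24, #25, #26, #27.
Seated jurors 1–8: #1, #2, #3, #5, #7, #9, #12, #13 (alternates #14, #15 not counted).
Of those, in District South: #3, #13 → 2.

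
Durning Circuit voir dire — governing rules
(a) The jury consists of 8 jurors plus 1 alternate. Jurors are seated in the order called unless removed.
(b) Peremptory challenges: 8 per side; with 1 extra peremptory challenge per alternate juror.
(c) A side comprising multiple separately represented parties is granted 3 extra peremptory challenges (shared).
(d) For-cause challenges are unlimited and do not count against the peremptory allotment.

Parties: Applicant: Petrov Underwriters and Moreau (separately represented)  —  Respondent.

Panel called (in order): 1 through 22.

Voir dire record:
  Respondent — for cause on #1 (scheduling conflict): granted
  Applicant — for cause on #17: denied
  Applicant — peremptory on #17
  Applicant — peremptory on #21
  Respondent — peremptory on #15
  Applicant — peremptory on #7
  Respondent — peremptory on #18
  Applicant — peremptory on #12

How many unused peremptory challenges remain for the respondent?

7

Respondent allotment: 8 base + 1 × 1 alternate = 9.
Respondent peremptories used: #15, #18 — 2 (the for-cause on #1 doesn't count).
Remaining: 9 − 2 = 7.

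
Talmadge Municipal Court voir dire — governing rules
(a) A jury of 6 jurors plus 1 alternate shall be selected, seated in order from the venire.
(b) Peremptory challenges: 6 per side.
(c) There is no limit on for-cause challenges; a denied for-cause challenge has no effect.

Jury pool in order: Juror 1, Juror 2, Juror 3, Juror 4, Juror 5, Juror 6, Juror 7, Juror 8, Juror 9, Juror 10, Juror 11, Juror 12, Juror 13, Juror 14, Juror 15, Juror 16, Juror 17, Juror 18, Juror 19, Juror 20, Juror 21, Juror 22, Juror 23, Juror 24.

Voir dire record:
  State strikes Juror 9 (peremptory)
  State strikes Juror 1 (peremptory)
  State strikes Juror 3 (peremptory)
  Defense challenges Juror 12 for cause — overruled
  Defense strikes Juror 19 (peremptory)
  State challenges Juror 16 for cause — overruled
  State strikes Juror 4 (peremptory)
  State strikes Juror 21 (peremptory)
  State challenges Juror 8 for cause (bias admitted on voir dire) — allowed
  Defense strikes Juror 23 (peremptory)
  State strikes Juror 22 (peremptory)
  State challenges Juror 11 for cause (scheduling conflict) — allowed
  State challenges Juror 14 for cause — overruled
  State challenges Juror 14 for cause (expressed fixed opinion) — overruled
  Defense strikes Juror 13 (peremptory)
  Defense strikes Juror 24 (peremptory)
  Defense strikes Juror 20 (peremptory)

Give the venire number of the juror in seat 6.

Removed: #1, #3, #4, #8, #9, #11, #13, #19, #20, #21, #22, #23, #24. (#12, #14, #16 stay — for-cause denied.)
Seating in order: seats 1–6 → #2, #5, #6, #7, #10, #12; alternates → #14.
So seat 6 is #12.

12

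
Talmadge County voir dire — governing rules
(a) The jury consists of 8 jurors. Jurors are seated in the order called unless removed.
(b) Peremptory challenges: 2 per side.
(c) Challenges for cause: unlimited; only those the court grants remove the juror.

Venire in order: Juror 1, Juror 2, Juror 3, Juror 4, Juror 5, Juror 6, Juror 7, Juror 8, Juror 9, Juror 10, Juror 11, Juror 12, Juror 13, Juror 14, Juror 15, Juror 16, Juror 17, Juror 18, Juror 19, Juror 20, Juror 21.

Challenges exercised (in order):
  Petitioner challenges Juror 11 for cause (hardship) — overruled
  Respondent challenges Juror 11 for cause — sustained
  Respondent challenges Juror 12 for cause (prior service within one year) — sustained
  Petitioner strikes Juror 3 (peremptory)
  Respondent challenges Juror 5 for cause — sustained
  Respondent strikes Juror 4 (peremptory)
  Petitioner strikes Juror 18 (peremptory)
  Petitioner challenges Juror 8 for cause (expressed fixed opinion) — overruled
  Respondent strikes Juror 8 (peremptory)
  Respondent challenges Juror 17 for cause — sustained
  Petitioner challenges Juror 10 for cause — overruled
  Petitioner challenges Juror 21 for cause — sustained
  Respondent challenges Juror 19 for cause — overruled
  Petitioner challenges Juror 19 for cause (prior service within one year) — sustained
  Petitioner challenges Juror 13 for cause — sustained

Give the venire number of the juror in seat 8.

15

Removed: #3, #4, #5, #8, #11, #12, #13, #17, #18, #19, #21. (#10 stays — for-cause denied.)
Seating in order: seats 1–8 → #1, #2, #6, #7, #9, #10, #14, #15.
So seat 8 is #15.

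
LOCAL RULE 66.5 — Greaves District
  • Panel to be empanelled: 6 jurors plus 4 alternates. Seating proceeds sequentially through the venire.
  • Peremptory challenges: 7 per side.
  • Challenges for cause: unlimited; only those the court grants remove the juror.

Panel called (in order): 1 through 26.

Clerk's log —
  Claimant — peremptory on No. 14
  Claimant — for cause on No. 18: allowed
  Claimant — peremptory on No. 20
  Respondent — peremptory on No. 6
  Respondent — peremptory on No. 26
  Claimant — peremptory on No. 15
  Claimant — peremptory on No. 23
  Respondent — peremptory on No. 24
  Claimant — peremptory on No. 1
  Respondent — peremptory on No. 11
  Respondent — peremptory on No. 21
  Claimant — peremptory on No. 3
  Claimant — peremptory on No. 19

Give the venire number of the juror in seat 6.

9

Removed: #1, #3, #6, #11, #14, #15, #18, #19, #20, #21, #23, #24, #26.
Filling seats in venire order through position 6: #2, #4, #5, #7, #8, #9.
So seat 6 is #9.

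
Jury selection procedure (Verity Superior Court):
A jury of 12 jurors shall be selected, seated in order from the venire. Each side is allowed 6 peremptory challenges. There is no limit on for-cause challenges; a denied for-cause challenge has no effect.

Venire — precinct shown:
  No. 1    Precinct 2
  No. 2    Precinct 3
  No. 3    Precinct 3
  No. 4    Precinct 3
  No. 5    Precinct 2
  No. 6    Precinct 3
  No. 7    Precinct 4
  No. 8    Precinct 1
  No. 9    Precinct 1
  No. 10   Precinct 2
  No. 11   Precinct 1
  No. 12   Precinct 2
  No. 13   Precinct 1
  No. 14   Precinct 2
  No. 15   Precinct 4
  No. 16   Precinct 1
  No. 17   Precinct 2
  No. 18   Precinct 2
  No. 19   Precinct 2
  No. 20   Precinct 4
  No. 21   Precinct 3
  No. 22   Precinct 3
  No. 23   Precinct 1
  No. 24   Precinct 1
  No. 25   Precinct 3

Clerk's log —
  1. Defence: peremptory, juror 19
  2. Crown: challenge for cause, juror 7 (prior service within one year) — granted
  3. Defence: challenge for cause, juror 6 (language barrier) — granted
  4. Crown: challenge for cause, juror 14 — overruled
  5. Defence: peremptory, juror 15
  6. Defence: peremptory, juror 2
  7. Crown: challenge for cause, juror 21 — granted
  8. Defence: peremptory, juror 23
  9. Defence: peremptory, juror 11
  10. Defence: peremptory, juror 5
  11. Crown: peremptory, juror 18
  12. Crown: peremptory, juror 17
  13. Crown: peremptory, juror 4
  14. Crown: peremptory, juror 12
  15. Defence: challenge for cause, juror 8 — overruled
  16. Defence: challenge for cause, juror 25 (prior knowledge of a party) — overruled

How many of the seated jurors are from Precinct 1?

5

Removed: #2, #4, #5, #6, #7, #11, #12, #15, #17, #18, #19, #21, #23.
Seated jurors 1–12: #1, #3, #8, #9, #10, #13, #14, #16, #20, #22, #24, #25.
Of those, in Precinct 1: #8, #9, #13, #16, #24 → 5.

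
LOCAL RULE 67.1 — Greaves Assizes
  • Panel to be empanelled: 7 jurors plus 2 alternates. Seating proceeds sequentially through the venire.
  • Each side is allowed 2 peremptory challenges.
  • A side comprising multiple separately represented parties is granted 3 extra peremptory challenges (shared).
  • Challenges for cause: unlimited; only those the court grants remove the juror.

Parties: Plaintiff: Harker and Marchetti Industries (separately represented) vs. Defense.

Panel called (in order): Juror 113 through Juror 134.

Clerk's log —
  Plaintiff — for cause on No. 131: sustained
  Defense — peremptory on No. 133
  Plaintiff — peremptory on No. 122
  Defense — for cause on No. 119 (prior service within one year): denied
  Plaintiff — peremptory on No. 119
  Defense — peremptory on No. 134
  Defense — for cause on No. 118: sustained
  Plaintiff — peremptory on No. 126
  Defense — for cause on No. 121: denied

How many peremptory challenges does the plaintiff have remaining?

2

Plaintiff allotment: 2 base + 3 multi-party = 5.
Plaintiff peremptories used: #122, #119, #126 — 3 (the for-cause on #131 doesn't count).
Remaining: 5 − 3 = 2.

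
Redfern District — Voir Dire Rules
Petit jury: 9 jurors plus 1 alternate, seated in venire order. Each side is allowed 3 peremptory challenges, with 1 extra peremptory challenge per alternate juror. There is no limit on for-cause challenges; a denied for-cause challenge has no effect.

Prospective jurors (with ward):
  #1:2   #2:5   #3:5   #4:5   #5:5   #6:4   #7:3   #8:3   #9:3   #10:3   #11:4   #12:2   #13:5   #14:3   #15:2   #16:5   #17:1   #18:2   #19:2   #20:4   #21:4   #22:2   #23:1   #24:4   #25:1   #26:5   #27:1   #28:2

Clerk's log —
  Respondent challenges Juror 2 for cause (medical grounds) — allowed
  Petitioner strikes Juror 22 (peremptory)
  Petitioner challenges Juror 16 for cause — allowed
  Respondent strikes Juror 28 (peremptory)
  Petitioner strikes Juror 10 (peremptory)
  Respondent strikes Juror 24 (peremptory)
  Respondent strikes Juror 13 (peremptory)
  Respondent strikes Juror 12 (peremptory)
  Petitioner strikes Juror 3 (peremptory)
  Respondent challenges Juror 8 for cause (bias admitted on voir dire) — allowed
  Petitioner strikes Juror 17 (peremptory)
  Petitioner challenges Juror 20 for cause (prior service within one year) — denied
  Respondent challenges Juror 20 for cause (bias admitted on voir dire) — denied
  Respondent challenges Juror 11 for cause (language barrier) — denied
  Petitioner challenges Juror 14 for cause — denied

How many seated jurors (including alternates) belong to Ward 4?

Removed: #2, #3, #8, #10, #12, #13, #16, #17, #22, #24, #28.
Seated (10 incl. alternates): #1, #4, #5, #6, #7, #9, #11, #14, #15, #18.
Of those, in Ward 4: #6, #11 → 2.

2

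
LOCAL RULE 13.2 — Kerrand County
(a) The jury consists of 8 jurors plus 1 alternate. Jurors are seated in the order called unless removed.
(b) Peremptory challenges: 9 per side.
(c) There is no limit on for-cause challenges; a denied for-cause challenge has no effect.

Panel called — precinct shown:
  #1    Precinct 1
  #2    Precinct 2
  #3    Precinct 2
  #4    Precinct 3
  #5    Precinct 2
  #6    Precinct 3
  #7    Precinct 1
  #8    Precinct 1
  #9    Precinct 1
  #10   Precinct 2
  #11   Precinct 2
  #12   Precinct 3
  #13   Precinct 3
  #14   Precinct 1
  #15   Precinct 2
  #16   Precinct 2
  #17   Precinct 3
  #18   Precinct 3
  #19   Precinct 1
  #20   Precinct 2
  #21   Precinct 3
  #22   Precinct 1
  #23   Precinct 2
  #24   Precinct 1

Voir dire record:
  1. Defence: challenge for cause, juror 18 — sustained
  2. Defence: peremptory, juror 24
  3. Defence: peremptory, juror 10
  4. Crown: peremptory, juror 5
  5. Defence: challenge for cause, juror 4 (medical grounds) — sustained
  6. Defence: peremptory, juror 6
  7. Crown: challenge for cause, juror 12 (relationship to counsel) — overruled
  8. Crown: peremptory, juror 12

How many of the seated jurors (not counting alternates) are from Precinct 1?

Removed: #4, #5, #6, #10, #12, #18, #24.
Seated jurors 1–8: #1, #2, #3, #7, #8, #9, #11, #13 (alternates #14 not counted).
Of those, in Precinct 1: #1, #7, #8, #9 → 4.

4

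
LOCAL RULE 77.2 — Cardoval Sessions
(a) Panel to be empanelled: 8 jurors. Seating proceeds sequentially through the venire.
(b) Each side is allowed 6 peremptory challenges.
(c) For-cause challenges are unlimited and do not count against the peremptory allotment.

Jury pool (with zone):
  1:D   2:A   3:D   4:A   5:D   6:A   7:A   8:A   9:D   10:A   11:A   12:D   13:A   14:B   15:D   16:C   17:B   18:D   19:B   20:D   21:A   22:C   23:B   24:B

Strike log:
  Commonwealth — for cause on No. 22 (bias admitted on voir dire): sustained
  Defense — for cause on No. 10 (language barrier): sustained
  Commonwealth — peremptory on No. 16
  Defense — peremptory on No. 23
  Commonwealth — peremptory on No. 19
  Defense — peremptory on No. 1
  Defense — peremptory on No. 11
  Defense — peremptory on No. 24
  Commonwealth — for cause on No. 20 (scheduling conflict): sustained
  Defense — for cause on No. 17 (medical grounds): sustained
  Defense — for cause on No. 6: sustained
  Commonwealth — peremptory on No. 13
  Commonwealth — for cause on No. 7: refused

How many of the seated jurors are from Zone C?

0

Removed: #1, #6, #10, #11, #13, #16, #17, #19, #20, #22, #23, #24.
Seated jurors 1–8: #2, #3, #4, #5, #7, #8, #9, #12.
None of those are in Zone C → 0.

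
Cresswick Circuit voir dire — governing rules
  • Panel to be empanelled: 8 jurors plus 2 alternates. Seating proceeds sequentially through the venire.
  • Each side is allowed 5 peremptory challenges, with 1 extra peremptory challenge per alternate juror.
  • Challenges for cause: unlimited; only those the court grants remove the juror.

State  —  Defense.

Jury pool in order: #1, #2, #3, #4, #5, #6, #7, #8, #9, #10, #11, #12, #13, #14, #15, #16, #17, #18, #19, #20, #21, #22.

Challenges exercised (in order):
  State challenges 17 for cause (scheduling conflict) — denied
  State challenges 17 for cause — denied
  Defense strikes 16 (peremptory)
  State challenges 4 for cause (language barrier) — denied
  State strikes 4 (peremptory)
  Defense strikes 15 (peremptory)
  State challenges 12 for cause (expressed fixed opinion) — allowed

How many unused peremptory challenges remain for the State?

6

State allotment: 5 base + 1 × 2 alternates = 7.
State peremptories used: #4 — 1 (for-cause on #17, #17, #4, #12 don't count).
Remaining: 7 − 1 = 6.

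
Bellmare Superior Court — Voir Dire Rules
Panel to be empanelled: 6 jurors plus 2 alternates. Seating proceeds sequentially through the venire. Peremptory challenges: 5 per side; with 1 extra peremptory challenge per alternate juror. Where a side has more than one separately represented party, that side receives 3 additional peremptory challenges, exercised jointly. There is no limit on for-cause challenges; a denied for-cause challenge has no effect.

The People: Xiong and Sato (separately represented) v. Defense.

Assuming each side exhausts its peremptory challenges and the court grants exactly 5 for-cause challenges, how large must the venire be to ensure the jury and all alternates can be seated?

30

Seats to fill: 6 + 2 alternates = 8.
Peremptories — The People: 5 + 1×2 + 3 = 10; Defense: 5 + 1×2 = 7; total 17.
For-cause removals: 5.
Minimum venire: 8 + 17 + 5 = 30.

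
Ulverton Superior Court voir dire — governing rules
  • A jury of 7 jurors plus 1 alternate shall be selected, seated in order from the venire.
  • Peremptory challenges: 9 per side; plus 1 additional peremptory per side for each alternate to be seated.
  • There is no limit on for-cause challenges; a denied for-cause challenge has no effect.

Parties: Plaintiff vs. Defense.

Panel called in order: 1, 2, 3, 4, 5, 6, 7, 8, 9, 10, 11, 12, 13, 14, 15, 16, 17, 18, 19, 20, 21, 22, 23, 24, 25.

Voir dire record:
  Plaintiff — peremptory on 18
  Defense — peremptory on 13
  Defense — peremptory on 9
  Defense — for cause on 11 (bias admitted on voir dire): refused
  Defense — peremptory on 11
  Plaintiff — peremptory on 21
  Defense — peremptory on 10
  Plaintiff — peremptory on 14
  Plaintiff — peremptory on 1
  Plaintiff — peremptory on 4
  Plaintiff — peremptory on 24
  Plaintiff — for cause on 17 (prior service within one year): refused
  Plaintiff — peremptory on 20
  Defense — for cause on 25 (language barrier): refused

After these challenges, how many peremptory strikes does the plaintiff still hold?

Plaintiff allotment: 9 base + 1 × 1 alternate = 10.
Plaintiff peremptories used: #18, #21, #14, #1, #4, #24, #20 — 7 (the for-cause on #17 doesn't count).
Remaining: 10 − 7 = 3.

3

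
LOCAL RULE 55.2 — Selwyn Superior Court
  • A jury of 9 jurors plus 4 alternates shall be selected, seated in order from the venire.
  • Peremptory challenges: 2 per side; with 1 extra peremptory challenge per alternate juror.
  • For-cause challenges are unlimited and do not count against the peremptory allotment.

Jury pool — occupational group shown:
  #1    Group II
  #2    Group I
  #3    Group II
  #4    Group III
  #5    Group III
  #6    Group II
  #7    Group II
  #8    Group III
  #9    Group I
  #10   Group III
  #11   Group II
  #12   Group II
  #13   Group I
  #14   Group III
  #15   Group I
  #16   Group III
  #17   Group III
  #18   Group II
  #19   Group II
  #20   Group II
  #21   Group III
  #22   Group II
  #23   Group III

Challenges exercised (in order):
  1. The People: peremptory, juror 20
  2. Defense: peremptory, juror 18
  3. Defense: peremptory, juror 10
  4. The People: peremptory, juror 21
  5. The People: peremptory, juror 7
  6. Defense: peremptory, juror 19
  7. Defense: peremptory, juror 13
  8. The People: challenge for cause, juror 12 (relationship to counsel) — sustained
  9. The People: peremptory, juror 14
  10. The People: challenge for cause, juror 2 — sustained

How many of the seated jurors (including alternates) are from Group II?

Removed: #2, #7, #10, #12, #13, #14, #18, #19, #20, #21.
Seated (13 incl. alternates): #1, #3, #4, #5, #6, #8, #9, #11, #15, #16, #17, #22, #23.
Of those, in Group II: #1, #3, #6, #11, #22 → 5.

5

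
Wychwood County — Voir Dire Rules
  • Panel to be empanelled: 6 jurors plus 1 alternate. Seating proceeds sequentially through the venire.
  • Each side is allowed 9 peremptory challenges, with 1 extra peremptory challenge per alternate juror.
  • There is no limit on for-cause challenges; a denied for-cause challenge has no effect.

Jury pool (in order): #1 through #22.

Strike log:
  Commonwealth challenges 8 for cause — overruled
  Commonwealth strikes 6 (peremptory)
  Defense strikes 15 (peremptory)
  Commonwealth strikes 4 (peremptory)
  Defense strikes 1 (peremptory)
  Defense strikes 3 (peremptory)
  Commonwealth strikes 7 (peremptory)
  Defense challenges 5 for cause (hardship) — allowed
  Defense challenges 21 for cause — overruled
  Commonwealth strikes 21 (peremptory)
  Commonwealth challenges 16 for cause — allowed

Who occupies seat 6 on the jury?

Removed: #1, #3, #4, #5, #6, #7, #15, #16, #21. (#8 stays — for-cause denied.)
Seating in order: seats 1–6 → #2, #8, #9, #10, #11, #12; alternates → #13.
So seat 6 is #12.

12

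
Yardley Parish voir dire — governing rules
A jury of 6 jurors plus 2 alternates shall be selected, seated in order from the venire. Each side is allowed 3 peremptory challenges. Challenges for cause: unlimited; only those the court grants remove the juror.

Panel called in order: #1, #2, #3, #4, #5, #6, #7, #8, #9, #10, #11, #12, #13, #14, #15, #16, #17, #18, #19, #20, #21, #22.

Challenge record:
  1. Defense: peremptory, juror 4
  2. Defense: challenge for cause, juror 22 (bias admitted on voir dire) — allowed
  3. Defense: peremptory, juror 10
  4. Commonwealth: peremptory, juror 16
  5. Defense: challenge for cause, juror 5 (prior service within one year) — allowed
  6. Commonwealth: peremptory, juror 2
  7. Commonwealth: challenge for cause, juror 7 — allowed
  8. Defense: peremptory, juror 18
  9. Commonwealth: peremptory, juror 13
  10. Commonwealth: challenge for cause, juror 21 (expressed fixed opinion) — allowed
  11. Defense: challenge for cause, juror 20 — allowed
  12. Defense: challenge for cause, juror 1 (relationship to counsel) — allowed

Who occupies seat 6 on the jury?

Removed: #1, #2, #4, #5, #7, #10, #13, #16, #18, #20, #21, #22.
Seating in order: seats 1–6 → #3, #6, #8, #9, #11, #12; alternates → #14, #15.
So seat 6 is #12.

12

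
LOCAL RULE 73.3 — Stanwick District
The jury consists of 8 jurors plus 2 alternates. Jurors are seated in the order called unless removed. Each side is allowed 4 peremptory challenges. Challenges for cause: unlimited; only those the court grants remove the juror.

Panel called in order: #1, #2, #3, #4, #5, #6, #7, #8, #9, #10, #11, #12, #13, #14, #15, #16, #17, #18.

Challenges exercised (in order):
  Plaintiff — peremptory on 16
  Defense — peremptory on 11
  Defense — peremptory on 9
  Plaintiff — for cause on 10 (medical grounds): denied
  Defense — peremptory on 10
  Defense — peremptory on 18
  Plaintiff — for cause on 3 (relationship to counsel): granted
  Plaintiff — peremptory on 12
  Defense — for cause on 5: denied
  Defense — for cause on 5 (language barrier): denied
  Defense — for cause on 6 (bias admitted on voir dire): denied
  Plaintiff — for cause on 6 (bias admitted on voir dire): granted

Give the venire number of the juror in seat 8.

14

Removed: #3, #6, #9, #10, #11, #12, #16, #18. (#5 stays — for-cause denied.)
Seating in order: seats 1–8 → #1, #2, #4, #5, #7, #8, #13, #14; alternates → #15, #17.
So seat 8 is #14.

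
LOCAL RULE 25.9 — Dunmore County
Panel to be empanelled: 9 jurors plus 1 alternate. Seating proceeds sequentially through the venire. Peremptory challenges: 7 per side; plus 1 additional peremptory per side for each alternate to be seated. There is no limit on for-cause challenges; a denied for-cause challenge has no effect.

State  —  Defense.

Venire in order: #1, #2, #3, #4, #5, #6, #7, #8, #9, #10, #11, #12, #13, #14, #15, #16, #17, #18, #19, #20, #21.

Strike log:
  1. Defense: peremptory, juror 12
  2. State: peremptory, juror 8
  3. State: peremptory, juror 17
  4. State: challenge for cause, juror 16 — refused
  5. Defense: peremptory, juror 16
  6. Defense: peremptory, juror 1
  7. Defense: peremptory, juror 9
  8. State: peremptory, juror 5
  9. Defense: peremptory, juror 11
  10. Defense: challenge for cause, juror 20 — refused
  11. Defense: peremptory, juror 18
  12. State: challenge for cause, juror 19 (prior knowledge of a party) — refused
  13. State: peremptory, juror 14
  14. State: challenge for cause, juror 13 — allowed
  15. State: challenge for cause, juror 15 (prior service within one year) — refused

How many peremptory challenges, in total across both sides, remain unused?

State allotment: 7 base + 1 × 1 alternate = 8. Defense allotment: 7 base + 1 × 1 alternate = 8.
State peremptories used: #8, #17, #5, #14 — 4 (for-cause on #16, #19, #13, #15 don't count).
Defense peremptories used: #12, #16, #1, #9, #11, #18 — 6 (the for-cause on #20 doesn't count).
Remaining: (8 − 4) + (8 − 6) = 6.

6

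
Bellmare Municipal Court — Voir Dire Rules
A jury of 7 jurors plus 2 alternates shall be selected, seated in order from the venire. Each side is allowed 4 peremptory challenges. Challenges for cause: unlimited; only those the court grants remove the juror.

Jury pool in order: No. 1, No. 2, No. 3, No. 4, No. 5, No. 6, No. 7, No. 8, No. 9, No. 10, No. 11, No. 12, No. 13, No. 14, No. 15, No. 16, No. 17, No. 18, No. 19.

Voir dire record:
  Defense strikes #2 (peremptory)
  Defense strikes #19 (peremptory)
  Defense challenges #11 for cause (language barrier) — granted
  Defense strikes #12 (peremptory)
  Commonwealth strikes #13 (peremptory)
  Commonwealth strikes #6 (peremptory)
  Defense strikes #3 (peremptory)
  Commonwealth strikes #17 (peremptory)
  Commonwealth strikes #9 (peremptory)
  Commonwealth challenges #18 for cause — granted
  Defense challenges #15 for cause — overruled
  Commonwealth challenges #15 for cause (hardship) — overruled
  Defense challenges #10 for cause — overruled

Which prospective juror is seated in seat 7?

Removed: #2, #3, #6, #9, #11, #12, #13, #17, #18, #19. (#10, #15 stay — for-cause denied.)
Seating in order: seats 1–7 → #1, #4, #5, #7, #8, #10, #14; alternates → #15, #16.
So seat 7 is #14.

14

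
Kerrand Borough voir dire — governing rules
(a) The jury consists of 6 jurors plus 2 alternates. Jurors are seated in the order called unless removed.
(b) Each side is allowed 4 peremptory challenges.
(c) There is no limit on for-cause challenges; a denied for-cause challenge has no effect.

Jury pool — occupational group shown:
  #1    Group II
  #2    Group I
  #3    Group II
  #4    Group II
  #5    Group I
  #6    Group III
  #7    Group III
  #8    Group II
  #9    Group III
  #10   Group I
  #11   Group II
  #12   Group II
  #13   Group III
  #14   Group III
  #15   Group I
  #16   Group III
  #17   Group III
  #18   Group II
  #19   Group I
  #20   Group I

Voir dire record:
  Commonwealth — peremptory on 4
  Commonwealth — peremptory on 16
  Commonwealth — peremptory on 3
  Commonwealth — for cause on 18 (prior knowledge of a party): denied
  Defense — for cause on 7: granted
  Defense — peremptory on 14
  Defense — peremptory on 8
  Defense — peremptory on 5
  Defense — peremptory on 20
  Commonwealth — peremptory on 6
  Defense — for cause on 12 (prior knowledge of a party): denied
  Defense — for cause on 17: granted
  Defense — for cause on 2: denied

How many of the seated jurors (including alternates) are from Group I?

3

Removed: #3, #4, #5, #6, #7, #8, #14, #16, #17, #20.
Seated (8 incl. alternates): #1, #2, #9, #10, #11, #12, #13, #15.
Of those, in Group I: #2, #10, #15 → 3.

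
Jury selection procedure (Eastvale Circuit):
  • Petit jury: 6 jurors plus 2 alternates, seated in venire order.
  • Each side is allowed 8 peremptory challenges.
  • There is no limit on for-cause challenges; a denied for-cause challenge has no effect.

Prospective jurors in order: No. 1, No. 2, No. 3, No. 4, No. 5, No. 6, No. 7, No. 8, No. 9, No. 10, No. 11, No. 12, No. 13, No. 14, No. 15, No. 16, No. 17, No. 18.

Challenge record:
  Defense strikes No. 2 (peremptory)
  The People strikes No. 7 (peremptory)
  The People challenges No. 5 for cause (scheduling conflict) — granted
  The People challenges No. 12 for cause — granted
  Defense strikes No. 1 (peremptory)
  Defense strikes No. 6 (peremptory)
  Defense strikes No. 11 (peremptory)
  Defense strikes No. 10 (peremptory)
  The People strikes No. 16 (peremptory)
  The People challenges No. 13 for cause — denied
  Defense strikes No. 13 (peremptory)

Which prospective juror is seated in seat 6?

Removed: #1, #2, #5, #6, #7, #10, #11, #12, #13, #16.
Filling seats in venire order through position 6: #3, #4, #8, #9, #14, #15.
So seat 6 is #15.

15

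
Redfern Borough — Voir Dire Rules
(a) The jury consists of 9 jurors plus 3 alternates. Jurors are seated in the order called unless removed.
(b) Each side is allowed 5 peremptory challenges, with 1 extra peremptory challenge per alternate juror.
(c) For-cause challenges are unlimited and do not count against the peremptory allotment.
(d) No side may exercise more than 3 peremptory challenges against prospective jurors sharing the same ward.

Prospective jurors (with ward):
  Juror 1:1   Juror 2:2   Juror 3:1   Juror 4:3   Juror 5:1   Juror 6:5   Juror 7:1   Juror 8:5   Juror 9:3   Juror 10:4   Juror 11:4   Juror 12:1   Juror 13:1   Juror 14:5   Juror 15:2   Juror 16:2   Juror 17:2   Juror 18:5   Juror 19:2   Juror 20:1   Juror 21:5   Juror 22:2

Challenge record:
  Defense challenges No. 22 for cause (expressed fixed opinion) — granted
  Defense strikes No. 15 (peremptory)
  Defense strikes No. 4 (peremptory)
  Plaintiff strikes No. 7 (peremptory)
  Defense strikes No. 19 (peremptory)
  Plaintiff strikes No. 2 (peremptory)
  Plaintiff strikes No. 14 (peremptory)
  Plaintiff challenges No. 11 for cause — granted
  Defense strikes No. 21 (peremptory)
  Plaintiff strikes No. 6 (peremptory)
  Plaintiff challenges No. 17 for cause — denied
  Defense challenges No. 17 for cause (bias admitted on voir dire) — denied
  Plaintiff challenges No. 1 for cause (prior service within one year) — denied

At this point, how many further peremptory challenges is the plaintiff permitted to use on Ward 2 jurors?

Plaintiff peremptories so far: #7, #2, #14, #6 — 4 of 8 used, 4 left overall.
Against Ward 2: #2 — 1 used; per-ward cap 3 leaves 2.
Binding limit: min(4, 2) = 2.

2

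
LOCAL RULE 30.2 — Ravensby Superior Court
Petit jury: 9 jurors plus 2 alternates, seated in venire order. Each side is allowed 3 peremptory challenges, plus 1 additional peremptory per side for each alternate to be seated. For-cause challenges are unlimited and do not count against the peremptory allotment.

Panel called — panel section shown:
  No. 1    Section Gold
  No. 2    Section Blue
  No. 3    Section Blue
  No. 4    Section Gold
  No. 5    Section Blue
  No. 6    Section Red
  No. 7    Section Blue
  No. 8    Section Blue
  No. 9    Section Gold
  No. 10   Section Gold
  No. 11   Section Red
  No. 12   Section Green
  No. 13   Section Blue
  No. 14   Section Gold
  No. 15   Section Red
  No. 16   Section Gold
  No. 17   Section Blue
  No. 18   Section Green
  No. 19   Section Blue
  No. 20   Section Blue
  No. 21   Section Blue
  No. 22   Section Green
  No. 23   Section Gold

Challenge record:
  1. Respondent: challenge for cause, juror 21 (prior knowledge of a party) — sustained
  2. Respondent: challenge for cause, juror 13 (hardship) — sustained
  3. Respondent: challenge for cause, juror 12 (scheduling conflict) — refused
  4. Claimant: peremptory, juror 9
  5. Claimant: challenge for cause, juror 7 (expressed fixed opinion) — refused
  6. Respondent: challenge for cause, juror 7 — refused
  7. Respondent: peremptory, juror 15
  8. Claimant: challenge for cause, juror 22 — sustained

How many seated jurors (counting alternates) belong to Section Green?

1

Removed: #9, #13, #15, #21, #22.
Seated (11 incl. alternates): #1, #2, #3, #4, #5, #6, #7, #8, #10, #11, #12.
Of those, in Section Green: #12 → 1.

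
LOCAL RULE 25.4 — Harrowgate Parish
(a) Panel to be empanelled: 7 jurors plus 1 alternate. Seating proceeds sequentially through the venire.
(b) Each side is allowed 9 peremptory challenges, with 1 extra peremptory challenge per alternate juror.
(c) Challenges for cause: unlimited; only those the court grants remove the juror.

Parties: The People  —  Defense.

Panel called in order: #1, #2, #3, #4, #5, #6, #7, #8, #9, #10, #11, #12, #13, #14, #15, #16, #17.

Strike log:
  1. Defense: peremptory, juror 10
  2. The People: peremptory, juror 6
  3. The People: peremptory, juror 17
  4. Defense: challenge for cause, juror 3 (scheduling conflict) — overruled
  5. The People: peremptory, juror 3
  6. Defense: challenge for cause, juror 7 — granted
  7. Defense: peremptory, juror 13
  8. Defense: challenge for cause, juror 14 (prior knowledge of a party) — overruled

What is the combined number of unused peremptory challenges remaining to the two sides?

The People allotment: 9 base + 1 × 1 alternate = 10. Defense allotment: 9 base + 1 × 1 alternate = 10.
The People peremptories used: #6, #17, #3 — 3.
Defense peremptories used: #10, #13 — 2 (for-cause on #3, #7, #14 don't count).
Remaining: (10 − 3) + (10 − 2) = 15.

15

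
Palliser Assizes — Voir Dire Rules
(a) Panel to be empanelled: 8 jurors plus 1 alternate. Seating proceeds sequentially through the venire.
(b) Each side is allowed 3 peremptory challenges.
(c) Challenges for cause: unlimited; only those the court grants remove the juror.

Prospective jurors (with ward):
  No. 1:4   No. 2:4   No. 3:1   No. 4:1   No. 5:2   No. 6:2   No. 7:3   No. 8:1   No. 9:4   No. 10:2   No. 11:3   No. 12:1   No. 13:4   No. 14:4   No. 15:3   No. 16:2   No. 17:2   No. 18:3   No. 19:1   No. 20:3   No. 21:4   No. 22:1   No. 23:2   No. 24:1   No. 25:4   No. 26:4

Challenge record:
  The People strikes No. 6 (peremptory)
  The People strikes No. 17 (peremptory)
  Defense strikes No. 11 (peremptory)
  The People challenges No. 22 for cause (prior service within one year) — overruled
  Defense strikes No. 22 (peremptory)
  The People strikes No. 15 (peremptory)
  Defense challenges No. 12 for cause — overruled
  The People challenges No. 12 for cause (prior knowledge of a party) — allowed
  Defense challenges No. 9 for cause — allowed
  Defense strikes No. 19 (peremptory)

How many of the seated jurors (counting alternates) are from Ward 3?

1

Removed: #6, #9, #11, #12, #15, #17, #19, #22.
Seated (9 incl. alternates): #1, #2, #3, #4, #5, #7, #8, #10, #13.
Of those, in Ward 3: #7 → 1.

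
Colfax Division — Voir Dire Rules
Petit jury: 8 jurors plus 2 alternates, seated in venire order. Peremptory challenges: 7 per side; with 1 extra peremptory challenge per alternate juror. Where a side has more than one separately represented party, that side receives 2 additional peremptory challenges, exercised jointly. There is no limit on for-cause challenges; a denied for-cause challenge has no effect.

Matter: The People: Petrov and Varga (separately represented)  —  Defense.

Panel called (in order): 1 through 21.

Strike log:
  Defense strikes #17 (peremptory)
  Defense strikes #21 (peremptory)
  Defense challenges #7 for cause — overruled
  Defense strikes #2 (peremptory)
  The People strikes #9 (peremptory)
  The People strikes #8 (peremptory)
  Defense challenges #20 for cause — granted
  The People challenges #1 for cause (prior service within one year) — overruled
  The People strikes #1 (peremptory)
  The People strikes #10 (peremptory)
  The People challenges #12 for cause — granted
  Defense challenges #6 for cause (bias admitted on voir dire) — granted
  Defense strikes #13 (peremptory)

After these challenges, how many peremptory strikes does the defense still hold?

5

Defense allotment: 7 base + 1 × 2 alternates = 9.
Defense peremptories used: #17, #21, #2, #13 — 4 (for-cause on #7, #20, #6 don't count).
Remaining: 9 − 4 = 5.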